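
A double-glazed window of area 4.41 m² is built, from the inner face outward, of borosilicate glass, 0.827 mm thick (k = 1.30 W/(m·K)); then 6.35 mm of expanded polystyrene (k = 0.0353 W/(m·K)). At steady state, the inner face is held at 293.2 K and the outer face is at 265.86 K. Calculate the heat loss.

Resistance network (inner→outer):
  R_borosilicate glass = L/(kA) = 8.27×10^-4/(1.30·4.41) = 1.443×10^-4 K/W
  R_expanded polystyrene = L/(kA) = 0.00635/(0.0353·4.41) = 0.04079 K/W
ΣR = 1.443×10^-4 + 0.04079 = 0.04093 K/W
Q = ΔT/ΣR = (293.2 K − 265.86 K)/0.04093 = 668 W

Q = 668 W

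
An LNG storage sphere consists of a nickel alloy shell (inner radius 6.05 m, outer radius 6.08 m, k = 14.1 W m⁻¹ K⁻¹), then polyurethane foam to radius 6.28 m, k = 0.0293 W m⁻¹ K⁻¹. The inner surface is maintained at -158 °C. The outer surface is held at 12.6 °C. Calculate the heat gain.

Q = 12.0 kW

Treat each layer as a resistance in series:
  R_nickel alloy = (1/6.05 − 1/6.08)/(4πk) = 8.156×10^-4/(4π·14.1) = 4.603×10^-6 K/W
  R_polyurethane foam = (1/6.08 − 1/6.28)/(4πk) = 0.005238/(4π·0.0293) = 0.01423 K/W
ΣR = 4.603×10^-6 + 0.01423 = 0.01423 K/W
Q = ΔT/ΣR = (-158 °C − 12.6 °C)/0.01423 = -12000 W
(Negative Q ⇒ heat flows inward; heat gain = 12000 W.)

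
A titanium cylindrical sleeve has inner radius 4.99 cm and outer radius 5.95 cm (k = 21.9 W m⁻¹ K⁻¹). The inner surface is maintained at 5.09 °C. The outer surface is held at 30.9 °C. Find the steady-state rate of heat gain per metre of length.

Q' = 20200 W/m

Q' = 2πk·ΔT/ln(r₂/r₁) = 2π × 21.9 × 25.81 / ln(0.0595/0.0499) = 20200 W/m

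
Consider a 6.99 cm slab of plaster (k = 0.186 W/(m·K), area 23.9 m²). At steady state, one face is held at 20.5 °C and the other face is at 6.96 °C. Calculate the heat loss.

Q = 861 W

Q = kA·ΔT/L = 0.186 × 23.9 × |20.5 °C − 6.96 °C| / 0.0699 = 861 W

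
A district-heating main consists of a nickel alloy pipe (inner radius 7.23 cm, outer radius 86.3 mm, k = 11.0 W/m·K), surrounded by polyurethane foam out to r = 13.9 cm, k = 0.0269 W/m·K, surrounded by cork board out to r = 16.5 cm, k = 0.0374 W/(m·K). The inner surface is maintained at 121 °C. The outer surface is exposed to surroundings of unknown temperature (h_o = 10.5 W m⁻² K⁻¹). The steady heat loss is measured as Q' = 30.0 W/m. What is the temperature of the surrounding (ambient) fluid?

Sum the resistances:
  R'_nickel alloy = ln(0.0863/0.0723)/(2πk) = 0.1770/(2π·11.0) = 0.002561 m·K/W
  R'_polyurethane foam = ln(0.139/0.0863)/(2πk) = 0.4766/(2π·0.0269) = 2.820 m·K/W
  R'_cork board = ln(0.165/0.139)/(2πk) = 0.1715/(2π·0.0374) = 0.7297 m·K/W
  R'_conv,out = 1/(2πr h) = 1/(2π·0.165·10.5) = 0.09186 m·K/W
ΣR = 3.644 m·K/W
ΔT = Q'·ΣR = 30.0 × 3.644 = 109.3 K
Heat flows outward, so T_out = T_in − ΔT = 121 − 109.3 = 11.7 °C

T_out = 11.7 °C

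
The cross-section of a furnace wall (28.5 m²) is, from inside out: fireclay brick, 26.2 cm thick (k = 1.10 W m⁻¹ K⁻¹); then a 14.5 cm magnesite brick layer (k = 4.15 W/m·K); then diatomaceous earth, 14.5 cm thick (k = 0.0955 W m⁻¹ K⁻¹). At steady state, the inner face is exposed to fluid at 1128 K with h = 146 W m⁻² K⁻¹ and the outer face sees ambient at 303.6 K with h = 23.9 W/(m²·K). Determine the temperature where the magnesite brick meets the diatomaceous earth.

Series thermal resistances, inner to outer:
  R_conv,in = 1/(hA) = 1/(146·28.5) = 2.403×10^-4 K/W
  R_fireclay brick = L/(kA) = 0.262/(1.10·28.5) = 0.008357 K/W
  R_magnesite brick = L/(kA) = 0.145/(4.15·28.5) = 0.001226 K/W
  R_diatomaceous earth = L/(kA) = 0.145/(0.0955·28.5) = 0.05327 K/W
  R_conv,out = 1/(hA) = 1/(23.9·28.5) = 0.001468 K/W
ΣR = 2.403×10^-4 + 0.008357 + 0.001226 + 0.05327 + 0.001468 = 0.06456 K/W
Q = ΔT/ΣR = (1128 K − 303.6 K)/0.06456 = 12770 W
From the inner boundary to the magnesite brick/diatomaceous earth interface, ΣR_partial = 0.009823 K/W.
T_interface = T_in − Q·ΣR_partial = 1128 K − (12770)(0.009823) = 1003 K

T = 1003 K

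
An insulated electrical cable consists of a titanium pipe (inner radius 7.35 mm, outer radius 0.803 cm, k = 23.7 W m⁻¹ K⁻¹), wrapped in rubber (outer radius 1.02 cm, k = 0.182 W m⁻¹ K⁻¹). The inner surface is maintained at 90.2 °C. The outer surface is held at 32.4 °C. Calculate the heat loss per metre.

Q' = 276 W/m

Series thermal resistances, inner to outer:
  R'_titanium = ln(0.00803/0.00735)/(2πk) = 0.08848/(2π·23.7) = 5.942×10^-4 m·K/W
  R'_rubber = ln(0.0102/0.00803)/(2πk) = 0.2392/(2π·0.182) = 0.2092 m·K/W
ΣR = 5.942×10^-4 + 0.2092 = 0.2098 m·K/W
Q' = ΔT/ΣR = (90.2 °C − 32.4 °C)/0.2098 = 276 W/m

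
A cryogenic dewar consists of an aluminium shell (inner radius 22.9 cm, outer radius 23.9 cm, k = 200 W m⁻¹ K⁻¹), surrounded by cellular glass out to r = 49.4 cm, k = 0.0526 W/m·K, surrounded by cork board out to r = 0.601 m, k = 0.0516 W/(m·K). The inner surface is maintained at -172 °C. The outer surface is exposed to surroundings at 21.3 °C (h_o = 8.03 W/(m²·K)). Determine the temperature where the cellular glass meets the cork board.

Treat each layer as a resistance in series:
  R_aluminium = (1/0.229 − 1/0.239)/(4πk) = 0.1827/(4π·200) = 7.270×10^-5 K/W
  R_cellular glass = (1/0.239 − 1/0.494)/(4πk) = 2.160/(4π·0.0526) = 3.268 K/W
  R_cork board = (1/0.494 − 1/0.601)/(4πk) = 0.3604/(4π·0.0516) = 0.5558 K/W
  R_conv,out = 1/(4πr²h) = 1/(4π·0.601²·8.03) = 0.02744 K/W
ΣR = 7.270×10^-5 + 3.268 + 0.5558 + 0.02744 = 3.851 K/W
Q = ΔT/ΣR = (-172 °C − 21.3 °C)/3.851 = -50.19 W
From the inner boundary to the cellular glass/cork board interface, ΣR_partial = 3.268 K/W.
T_interface = T_in − Q·ΣR_partial = -172 °C − (-50.19)(3.268) = -8.0 °C

T = -8.0 °C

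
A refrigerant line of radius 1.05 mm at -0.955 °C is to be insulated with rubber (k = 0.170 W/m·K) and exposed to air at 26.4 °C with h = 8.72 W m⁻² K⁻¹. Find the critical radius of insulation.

For a cylinder, r_cr = k_ins/h = 0.170/8.72 = 0.0195 m = 1.95 cm

r_cr = 1.95 cm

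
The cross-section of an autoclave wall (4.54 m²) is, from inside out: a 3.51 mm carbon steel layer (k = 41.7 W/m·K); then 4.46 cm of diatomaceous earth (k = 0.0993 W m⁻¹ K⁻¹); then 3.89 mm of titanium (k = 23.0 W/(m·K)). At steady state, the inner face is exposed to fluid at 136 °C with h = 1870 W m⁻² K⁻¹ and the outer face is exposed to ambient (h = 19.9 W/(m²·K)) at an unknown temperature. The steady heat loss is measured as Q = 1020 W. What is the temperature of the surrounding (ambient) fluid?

Series resistances:
  R_conv,in = 1/(hA) = 1/(1870·4.54) = 1.178×10^-4 K/W
  R_carbon steel = L/(kA) = 0.00351/(41.7·4.54) = 1.854×10^-5 K/W
  R_diatomaceous earth = L/(kA) = 0.0446/(0.0993·4.54) = 0.09893 K/W
  R_titanium = L/(kA) = 0.00389/(23.0·4.54) = 3.725×10^-5 K/W
  R_conv,out = 1/(hA) = 1/(19.9·4.54) = 0.01107 K/W
ΣR = 0.1102 K/W
ΔT = Q·ΣR = 1020 × 0.1102 = 112.4 K
Heat flows outward, so T_out = T_in − ΔT = 136 − 112.4 = 23.6 °C

T_out = 23.6 °C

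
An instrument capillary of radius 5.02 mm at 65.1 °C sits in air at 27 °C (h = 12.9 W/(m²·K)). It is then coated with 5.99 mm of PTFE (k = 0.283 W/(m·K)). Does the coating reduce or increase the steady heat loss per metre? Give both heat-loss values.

Critical radius for a cylinder: r_cr = k/h = 0.0219 m = 2.19 cm.
Outer radius after coating: r₂ = 0.00502 + 0.00599 = 0.01101 m.
Since r₁ < r_cr and r₂ ≤ r_cr, the coating moves toward the maximum at r_cr — heat loss rises.
Bare: R = 1/(2πr₁h) = 2.458 m·K/W; Q = 38.1/2.458 = 15.5 W/m.
Coated: R = R_cond + R_conv = 1.562 m·K/W; Q = 38.1/1.562 = 24.4 W/m.

increases: 15.5 → 24.4 W/m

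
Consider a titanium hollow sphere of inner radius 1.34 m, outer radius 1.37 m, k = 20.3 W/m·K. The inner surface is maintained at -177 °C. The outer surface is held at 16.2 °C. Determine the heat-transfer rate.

Q = 4πk·ΔT/(1/r₁ − 1/r₂) = 4π × 20.3 × 193.2 / (1/1.34 − 1/1.37) = 3.02×10^6 W

Q = 3.02×10^6 W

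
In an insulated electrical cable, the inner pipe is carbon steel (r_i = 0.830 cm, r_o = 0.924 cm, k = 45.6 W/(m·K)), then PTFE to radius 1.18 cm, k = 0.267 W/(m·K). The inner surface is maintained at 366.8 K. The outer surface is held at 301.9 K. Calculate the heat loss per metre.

Q' = 444 W/m

Series thermal resistances, inner to outer:
  R'_carbon steel = ln(0.00924/0.00830)/(2πk) = 0.1073/(2π·45.6) = 3.745×10^-4 m·K/W
  R'_PTFE = ln(0.0118/0.00924)/(2πk) = 0.2446/(2π·0.267) = 0.1458 m·K/W
ΣR = 3.745×10^-4 + 0.1458 = 0.1462 m·K/W
Q' = ΔT/ΣR = (366.8 K − 301.9 K)/0.1462 = 444 W/m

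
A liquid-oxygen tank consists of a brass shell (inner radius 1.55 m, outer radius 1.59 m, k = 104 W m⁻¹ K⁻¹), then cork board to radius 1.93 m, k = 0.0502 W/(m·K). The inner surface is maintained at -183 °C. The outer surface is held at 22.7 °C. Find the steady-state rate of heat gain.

Resistance network (inner→outer):
  R_brass = (1/1.55 − 1/1.59)/(4πk) = 0.01623/(4π·104) = 1.242×10^-5 K/W
  R_cork board = (1/1.59 − 1/1.93)/(4πk) = 0.1108/(4π·0.0502) = 0.1756 K/W
ΣR = 1.242×10^-5 + 0.1756 = 0.1756 K/W
Q = ΔT/ΣR = (-183 °C − 22.7 °C)/0.1756 = -1170 W
(Negative Q ⇒ heat flows inward; heat gain = 1170 W.)

Q = 1170 W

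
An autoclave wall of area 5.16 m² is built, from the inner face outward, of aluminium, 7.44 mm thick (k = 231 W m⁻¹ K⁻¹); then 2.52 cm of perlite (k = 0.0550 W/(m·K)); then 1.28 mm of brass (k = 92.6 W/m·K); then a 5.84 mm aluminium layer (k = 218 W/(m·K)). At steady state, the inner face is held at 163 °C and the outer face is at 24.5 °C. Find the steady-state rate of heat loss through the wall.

Resistance network (inner→outer):
  R_aluminium = L/(kA) = 0.00744/(231·5.16) = 6.242×10^-6 K/W
  R_perlite = L/(kA) = 0.0252/(0.0550·5.16) = 0.08879 K/W
  R_brass = L/(kA) = 0.00128/(92.6·5.16) = 2.679×10^-6 K/W
  R_aluminium = L/(kA) = 0.00584/(218·5.16) = 5.192×10^-6 K/W
ΣR = 6.242×10^-6 + 0.08879 + 2.679×10^-6 + 5.192×10^-6 = 0.08880 K/W
Q = ΔT/ΣR = (163 °C − 24.5 °C)/0.08880 = 1560 W

Q = 1560 W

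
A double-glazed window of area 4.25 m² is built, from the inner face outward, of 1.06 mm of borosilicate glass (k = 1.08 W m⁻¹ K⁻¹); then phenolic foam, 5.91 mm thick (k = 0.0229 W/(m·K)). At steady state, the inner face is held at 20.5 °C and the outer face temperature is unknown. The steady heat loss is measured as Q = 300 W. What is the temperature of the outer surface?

Sum the resistances:
  R_borosilicate glass = L/(kA) = 0.00106/(1.08·4.25) = 2.309×10^-4 K/W
  R_phenolic foam = L/(kA) = 0.00591/(0.0229·4.25) = 0.06072 K/W
ΣR = 0.06096 K/W
ΔT = Q·ΣR = 300 × 0.06096 = 18.29 K
Heat flows outward, so T_out = T_in − ΔT = 20.5 − 18.29 = 2.21 °C

T_out = 2.21 °C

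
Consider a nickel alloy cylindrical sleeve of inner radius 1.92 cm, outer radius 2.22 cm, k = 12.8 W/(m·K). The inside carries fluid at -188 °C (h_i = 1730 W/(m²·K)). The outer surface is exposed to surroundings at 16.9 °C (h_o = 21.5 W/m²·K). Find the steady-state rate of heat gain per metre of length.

Q' = 603 W/m

Treat each layer as a resistance in series:
  R'_conv,in = 1/(2πr h) = 1/(2π·0.0192·1730) = 0.004792 m·K/W
  R'_nickel alloy = ln(0.0222/0.0192)/(2πk) = 0.1452/(2π·12.8) = 0.001805 m·K/W
  R'_conv,out = 1/(2πr h) = 1/(2π·0.0222·21.5) = 0.3334 m·K/W
ΣR = 0.004792 + 0.001805 + 0.3334 = 0.3400 m·K/W
Q' = ΔT/ΣR = (-188 °C − 16.9 °C)/0.3400 = -603 W/m
(Negative Q' ⇒ heat flows inward; heat gain = 603 W/m.)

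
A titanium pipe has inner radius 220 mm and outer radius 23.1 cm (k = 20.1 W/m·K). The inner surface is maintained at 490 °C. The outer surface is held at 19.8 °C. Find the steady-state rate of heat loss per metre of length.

Q' = 2πk·ΔT/ln(r₂/r₁) = 2π × 20.1 × 470.2 / ln(0.231/0.220) = 1.22×10^6 W/m

Q' = 1220 kW/m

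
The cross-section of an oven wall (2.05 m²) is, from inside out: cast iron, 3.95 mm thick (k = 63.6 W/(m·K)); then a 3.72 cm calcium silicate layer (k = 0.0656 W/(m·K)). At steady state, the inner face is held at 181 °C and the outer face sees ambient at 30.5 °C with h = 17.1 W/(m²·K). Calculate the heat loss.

Q = 493 W

Resistance network (inner→outer):
  R_cast iron = L/(kA) = 0.00395/(63.6·2.05) = 3.030×10^-5 K/W
  R_calcium silicate = L/(kA) = 0.0372/(0.0656·2.05) = 0.2766 K/W
  R_conv,out = 1/(hA) = 1/(17.1·2.05) = 0.02853 K/W
ΣR = 3.030×10^-5 + 0.2766 + 0.02853 = 0.3052 K/W
Q = ΔT/ΣR = (181 °C − 30.5 °C)/0.3052 = 493 W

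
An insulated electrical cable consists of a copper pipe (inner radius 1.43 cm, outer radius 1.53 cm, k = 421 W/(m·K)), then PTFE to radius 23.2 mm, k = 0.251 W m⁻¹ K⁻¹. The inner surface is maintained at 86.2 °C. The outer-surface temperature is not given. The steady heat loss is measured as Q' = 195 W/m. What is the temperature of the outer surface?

T_out = 34.7 °C

Series resistances:
  R'_copper = ln(0.0153/0.0143)/(2πk) = 0.06759/(2π·421) = 2.555×10^-5 m·K/W
  R'_PTFE = ln(0.0232/0.0153)/(2πk) = 0.4163/(2π·0.251) = 0.2640 m·K/W
ΣR = 0.2640 m·K/W
ΔT = Q'·ΣR = 195 × 0.2640 = 51.48 K
Heat flows outward, so T_out = T_in − ΔT = 86.2 − 51.48 = 34.7 °C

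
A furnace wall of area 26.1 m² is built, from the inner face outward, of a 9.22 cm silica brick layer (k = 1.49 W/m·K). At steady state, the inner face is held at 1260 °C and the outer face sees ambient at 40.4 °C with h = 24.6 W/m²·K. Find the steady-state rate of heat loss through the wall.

Series thermal resistances, inner to outer:
  R_silica brick = L/(kA) = 0.0922/(1.49·26.1) = 0.002371 K/W
  R_conv,out = 1/(hA) = 1/(24.6·26.1) = 0.001557 K/W
ΣR = 0.002371 + 0.001557 = 0.003928 K/W
Q = ΔT/ΣR = (1260 °C − 40.4 °C)/0.003928 = 3.10×10^5 W

Q = 310 kW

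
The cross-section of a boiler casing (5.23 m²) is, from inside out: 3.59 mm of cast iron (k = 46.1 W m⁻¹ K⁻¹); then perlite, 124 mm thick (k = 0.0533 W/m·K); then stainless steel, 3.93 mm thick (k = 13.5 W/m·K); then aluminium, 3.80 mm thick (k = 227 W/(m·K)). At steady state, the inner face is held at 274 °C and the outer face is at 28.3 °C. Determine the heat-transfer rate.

Series thermal resistances, inner to outer:
  R_cast iron = L/(kA) = 0.00359/(46.1·5.23) = 1.489×10^-5 K/W
  R_perlite = L/(kA) = 0.124/(0.0533·5.23) = 0.4448 K/W
  R_stainless steel = L/(kA) = 0.00393/(13.5·5.23) = 5.566×10^-5 K/W
  R_aluminium = L/(kA) = 0.00380/(227·5.23) = 3.201×10^-6 K/W
ΣR = 1.489×10^-5 + 0.4448 + 5.566×10^-5 + 3.201×10^-6 = 0.4449 K/W
Q = ΔT/ΣR = (274 °C − 28.3 °C)/0.4449 = 552 W

Q = 552 W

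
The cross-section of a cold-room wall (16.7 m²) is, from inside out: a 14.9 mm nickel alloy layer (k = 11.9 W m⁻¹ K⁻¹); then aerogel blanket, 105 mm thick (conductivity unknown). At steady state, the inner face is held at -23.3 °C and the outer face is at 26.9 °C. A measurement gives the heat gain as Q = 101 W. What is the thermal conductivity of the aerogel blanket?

ΣR = ΔT/Q = |-23.3 − 26.9|/101 = 0.4970 K/W
Known resistances:
  R_nickel alloy = L/(kA) = 0.0149/(11.9·16.7) = 7.498×10^-5 K/W
R_aerogel blanket = ΣR − ΣR_known = 0.4970 − 7.498×10^-5 = 0.4969 K/W
L/(kA) = 0.4969 ⇒ k = 0.105/(0.4969·16.7) = 0.0127 W/m·K

k = 0.0127 W/m·K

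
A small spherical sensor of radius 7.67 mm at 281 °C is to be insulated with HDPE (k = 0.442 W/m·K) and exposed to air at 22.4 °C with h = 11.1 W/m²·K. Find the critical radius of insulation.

r_cr = 7.96 cm

For a sphere, r_cr = 2k_ins/h = 2·0.442/11.1 = 0.0796 m = 7.96 cm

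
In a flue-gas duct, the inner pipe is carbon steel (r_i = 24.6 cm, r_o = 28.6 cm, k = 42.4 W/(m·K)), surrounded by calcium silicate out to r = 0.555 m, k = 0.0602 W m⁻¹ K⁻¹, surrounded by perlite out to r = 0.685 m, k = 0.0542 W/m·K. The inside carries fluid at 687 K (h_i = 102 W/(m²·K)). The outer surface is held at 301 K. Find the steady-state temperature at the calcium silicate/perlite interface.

Resistance network (inner→outer):
  R'_conv,in = 1/(2πr h) = 1/(2π·0.246·102) = 0.006343 m·K/W
  R'_carbon steel = ln(0.286/0.246)/(2πk) = 0.1507/(2π·42.4) = 5.655×10^-4 m·K/W
  R'_calcium silicate = ln(0.555/0.286)/(2πk) = 0.6630/(2π·0.0602) = 1.753 m·K/W
  R'_perlite = ln(0.685/0.555)/(2πk) = 0.2105/(2π·0.0542) = 0.6180 m·K/W
ΣR = 0.006343 + 5.655×10^-4 + 1.753 + 0.6180 = 2.378 m·K/W
Q' = ΔT/ΣR = (687 K − 301 K)/2.378 = 162.3 W/m
From the inner boundary to the calcium silicate/perlite interface, ΣR_partial = 1.760 m·K/W.
T_interface = T_in − Q'·ΣR_partial = 687 K − (162.3)(1.760) = 401 K

T = 401 K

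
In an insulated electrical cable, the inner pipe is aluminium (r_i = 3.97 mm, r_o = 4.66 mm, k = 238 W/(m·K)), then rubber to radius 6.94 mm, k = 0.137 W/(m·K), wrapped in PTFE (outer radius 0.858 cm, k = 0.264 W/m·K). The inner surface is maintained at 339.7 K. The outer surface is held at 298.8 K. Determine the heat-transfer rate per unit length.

Treat each layer as a resistance in series:
  R'_aluminium = ln(0.00466/0.00397)/(2πk) = 0.1602/(2π·238) = 1.072×10^-4 m·K/W
  R'_rubber = ln(0.00694/0.00466)/(2πk) = 0.3983/(2π·0.137) = 0.4627 m·K/W
  R'_PTFE = ln(0.00858/0.00694)/(2πk) = 0.2121/(2π·0.264) = 0.1279 m·K/W
ΣR = 1.072×10^-4 + 0.4627 + 0.1279 = 0.5907 m·K/W
Q' = ΔT/ΣR = (339.7 K − 298.8 K)/0.5907 = 69.2 W/m

Q' = 69.2 W/m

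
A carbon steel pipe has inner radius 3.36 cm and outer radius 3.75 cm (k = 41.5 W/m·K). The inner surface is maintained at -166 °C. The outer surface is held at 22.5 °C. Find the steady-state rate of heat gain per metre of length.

Q' = 448 kW/m

Q' = 2πk·ΔT/ln(r₂/r₁) = 2π × 41.5 × 188.5 / ln(0.0375/0.0336) = 4.48×10^5 W/m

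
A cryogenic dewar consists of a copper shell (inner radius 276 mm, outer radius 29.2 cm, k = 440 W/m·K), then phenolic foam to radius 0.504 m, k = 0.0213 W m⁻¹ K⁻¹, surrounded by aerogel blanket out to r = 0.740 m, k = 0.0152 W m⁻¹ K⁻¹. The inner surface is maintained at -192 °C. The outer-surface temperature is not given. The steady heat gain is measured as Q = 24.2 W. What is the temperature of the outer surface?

Sum the resistances:
  R_copper = (1/0.276 − 1/0.292)/(4πk) = 0.1985/(4π·440) = 3.591×10^-5 K/W
  R_phenolic foam = (1/0.292 − 1/0.504)/(4πk) = 1.441/(4π·0.0213) = 5.382 K/W
  R_aerogel blanket = (1/0.504 − 1/0.740)/(4πk) = 0.6328/(4π·0.0152) = 3.313 K/W
ΣR = 8.695 K/W
ΔT = Q·ΣR = 24.2 × 8.695 = 210.4 K
Heat flows inward, so T_out = T_in + ΔT = -192 + 210.4 = 18.4 °C

T_out = 18.4 °C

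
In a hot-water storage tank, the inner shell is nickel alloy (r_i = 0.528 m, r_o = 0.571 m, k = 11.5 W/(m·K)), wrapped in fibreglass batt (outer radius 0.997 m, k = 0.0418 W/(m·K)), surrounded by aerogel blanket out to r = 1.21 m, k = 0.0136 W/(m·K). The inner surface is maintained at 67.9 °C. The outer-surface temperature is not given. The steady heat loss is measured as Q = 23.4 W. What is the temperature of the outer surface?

T_out = 10.4 °C

Sum the resistances:
  R_nickel alloy = (1/0.528 − 1/0.571)/(4πk) = 0.1426/(4π·11.5) = 9.869×10^-4 K/W
  R_fibreglass batt = (1/0.571 − 1/0.997)/(4πk) = 0.7483/(4π·0.0418) = 1.425 K/W
  R_aerogel blanket = (1/0.997 − 1/1.21)/(4πk) = 0.1766/(4π·0.0136) = 1.033 K/W
ΣR = 2.459 K/W
ΔT = Q·ΣR = 23.4 × 2.459 = 57.54 K
Heat flows outward, so T_out = T_in − ΔT = 67.9 − 57.54 = 10.4 °C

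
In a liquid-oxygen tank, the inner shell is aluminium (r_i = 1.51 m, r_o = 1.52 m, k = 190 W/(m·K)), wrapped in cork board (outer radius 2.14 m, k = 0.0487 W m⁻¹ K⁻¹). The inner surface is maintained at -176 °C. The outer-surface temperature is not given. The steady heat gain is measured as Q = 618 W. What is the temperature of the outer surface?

Series resistances:
  R_aluminium = (1/1.51 − 1/1.52)/(4πk) = 0.004357/(4π·190) = 1.825×10^-6 K/W
  R_cork board = (1/1.52 − 1/2.14)/(4πk) = 0.1906/(4π·0.0487) = 0.3115 K/W
ΣR = 0.3115 K/W
ΔT = Q·ΣR = 618 × 0.3115 = 192.5 K
Heat flows inward, so T_out = T_in + ΔT = -176 + 192.5 = 16.5 °C

T_out = 16.5 °C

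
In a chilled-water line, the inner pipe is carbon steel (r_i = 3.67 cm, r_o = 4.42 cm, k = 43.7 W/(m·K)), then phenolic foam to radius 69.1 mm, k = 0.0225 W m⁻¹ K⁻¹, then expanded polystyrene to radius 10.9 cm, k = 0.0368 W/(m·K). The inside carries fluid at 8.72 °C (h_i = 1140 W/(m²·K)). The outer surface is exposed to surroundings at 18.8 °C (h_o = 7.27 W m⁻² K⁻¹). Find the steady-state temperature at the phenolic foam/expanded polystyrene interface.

Series thermal resistances, inner to outer:
  R'_conv,in = 1/(2πr h) = 1/(2π·0.0367·1140) = 0.003804 m·K/W
  R'_carbon steel = ln(0.0442/0.0367)/(2πk) = 0.1859/(2π·43.7) = 6.772×10^-4 m·K/W
  R'_phenolic foam = ln(0.0691/0.0442)/(2πk) = 0.4468/(2π·0.0225) = 3.161 m·K/W
  R'_expanded polystyrene = ln(0.109/0.0691)/(2πk) = 0.4558/(2π·0.0368) = 1.971 m·K/W
  R'_conv,out = 1/(2πr h) = 1/(2π·0.109·7.27) = 0.2008 m·K/W
ΣR = 0.003804 + 6.772×10^-4 + 3.161 + 1.971 + 0.2008 = 5.337 m·K/W
Q' = ΔT/ΣR = (8.72 °C − 18.8 °C)/5.337 = -1.889 W/m
From the inner boundary to the phenolic foam/expanded polystyrene interface, ΣR_partial = 3.165 m·K/W.
T_interface = T_in − Q'·ΣR_partial = 8.72 °C − (-1.889)(3.165) = 14.7 °C

T = 14.7 °C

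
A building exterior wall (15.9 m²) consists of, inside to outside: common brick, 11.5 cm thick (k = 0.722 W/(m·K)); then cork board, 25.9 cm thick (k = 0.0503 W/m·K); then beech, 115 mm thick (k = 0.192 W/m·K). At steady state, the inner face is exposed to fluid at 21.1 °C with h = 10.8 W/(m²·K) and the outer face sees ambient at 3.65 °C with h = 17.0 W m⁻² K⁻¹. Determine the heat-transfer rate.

Q = 45.8 W

Series thermal resistances, inner to outer:
  R_conv,in = 1/(hA) = 1/(10.8·15.9) = 0.005823 K/W
  R_common brick = L/(kA) = 0.115/(0.722·15.9) = 0.01002 K/W
  R_cork board = L/(kA) = 0.259/(0.0503·15.9) = 0.3238 K/W
  R_beech = L/(kA) = 0.115/(0.192·15.9) = 0.03767 K/W
  R_conv,out = 1/(hA) = 1/(17.0·15.9) = 0.003700 K/W
ΣR = 0.005823 + 0.01002 + 0.3238 + 0.03767 + 0.003700 = 0.3810 K/W
Q = ΔT/ΣR = (21.1 °C − 3.65 °C)/0.3810 = 45.8 W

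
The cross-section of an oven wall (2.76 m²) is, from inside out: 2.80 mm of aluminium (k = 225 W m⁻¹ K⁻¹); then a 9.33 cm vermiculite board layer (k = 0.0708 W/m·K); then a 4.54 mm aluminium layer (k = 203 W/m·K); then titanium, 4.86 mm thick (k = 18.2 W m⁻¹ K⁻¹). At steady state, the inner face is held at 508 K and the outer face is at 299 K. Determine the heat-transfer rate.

Resistance network (inner→outer):
  R_aluminium = L/(kA) = 0.00280/(225·2.76) = 4.509×10^-6 K/W
  R_vermiculite board = L/(kA) = 0.0933/(0.0708·2.76) = 0.4775 K/W
  R_aluminium = L/(kA) = 0.00454/(203·2.76) = 8.103×10^-6 K/W
  R_titanium = L/(kA) = 0.00486/(18.2·2.76) = 9.675×10^-5 K/W
ΣR = 4.509×10^-6 + 0.4775 + 8.103×10^-6 + 9.675×10^-5 = 0.4776 K/W
Q = ΔT/ΣR = (508 K − 299 K)/0.4776 = 438 W

Q = 438 W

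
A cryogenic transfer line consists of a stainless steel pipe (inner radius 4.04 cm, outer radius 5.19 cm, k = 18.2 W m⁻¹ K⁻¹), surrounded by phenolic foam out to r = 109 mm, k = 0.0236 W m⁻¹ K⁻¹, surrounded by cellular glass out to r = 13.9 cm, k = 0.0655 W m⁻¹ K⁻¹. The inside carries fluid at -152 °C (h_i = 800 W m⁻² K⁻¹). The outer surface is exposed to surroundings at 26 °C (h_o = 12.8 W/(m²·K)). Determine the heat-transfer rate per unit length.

Resistance network (inner→outer):
  R'_conv,in = 1/(2πr h) = 1/(2π·0.0404·800) = 0.004924 m·K/W
  R'_stainless steel = ln(0.0519/0.0404)/(2πk) = 0.2505/(2π·18.2) = 0.002190 m·K/W
  R'_phenolic foam = ln(0.109/0.0519)/(2πk) = 0.7420/(2π·0.0236) = 5.004 m·K/W
  R'_cellular glass = ln(0.139/0.109)/(2πk) = 0.2431/(2π·0.0655) = 0.5908 m·K/W
  R'_conv,out = 1/(2πr h) = 1/(2π·0.139·12.8) = 0.08945 m·K/W
ΣR = 0.004924 + 0.002190 + 5.004 + 0.5908 + 0.08945 = 5.691 m·K/W
Q' = ΔT/ΣR = (-152 °C − 26 °C)/5.691 = -31.3 W/m
(Negative Q' ⇒ heat flows inward; heat gain = 31.3 W/m.)

Q' = 31.3 W/m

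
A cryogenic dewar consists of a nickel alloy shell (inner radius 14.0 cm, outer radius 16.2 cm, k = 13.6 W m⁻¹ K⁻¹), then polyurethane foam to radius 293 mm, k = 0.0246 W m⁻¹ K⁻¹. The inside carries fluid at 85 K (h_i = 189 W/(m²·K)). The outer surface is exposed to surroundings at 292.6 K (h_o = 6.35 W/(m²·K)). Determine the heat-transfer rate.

Treat each layer as a resistance in series:
  R_conv,in = 1/(4πr²h) = 1/(4π·0.140²·189) = 0.02148 K/W
  R_nickel alloy = (1/0.140 − 1/0.162)/(4πk) = 0.9700/(4π·13.6) = 0.005676 K/W
  R_polyurethane foam = (1/0.162 − 1/0.293)/(4πk) = 2.760/(4π·0.0246) = 8.928 K/W
  R_conv,out = 1/(4πr²h) = 1/(4π·0.293²·6.35) = 0.1460 K/W
ΣR = 0.02148 + 0.005676 + 8.928 + 0.1460 = 9.101 K/W
Q = ΔT/ΣR = (85 K − 292.6 K)/9.101 = -22.8 W
(Negative Q ⇒ heat flows inward; heat gain = 22.8 W.)

Q = 22.8 W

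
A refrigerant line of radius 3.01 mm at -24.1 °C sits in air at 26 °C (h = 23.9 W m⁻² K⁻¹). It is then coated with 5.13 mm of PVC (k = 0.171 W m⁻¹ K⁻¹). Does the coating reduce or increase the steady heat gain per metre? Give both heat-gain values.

increases: 22.6 → 28.7 W/m

Critical radius for a cylinder: r_cr = k/h = 0.00715 m = 0.715 cm.
Outer radius after coating: r₂ = 0.00301 + 0.00513 = 0.00814 m.
r₁ < r_cr < r₂: heat gain rises to a maximum at r_cr then falls. Whether the coating helps depends on whether Q(r₂) has dropped back below Q(r₁).
Bare: R = 1/(2πr₁h) = 2.212 m·K/W; Q = 50.1/2.212 = 22.6 W/m.
Coated: R = R_cond + R_conv = 1.744 m·K/W; Q = 50.1/1.744 = 28.7 W/m.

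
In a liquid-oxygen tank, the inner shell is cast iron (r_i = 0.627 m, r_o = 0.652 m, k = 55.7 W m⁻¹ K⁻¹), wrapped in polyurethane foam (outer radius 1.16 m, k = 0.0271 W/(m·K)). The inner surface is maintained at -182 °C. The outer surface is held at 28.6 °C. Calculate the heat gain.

Treat each layer as a resistance in series:
  R_cast iron = (1/0.627 − 1/0.652)/(4πk) = 0.06115/(4π·55.7) = 8.737×10^-5 K/W
  R_polyurethane foam = (1/0.652 − 1/1.16)/(4πk) = 0.6717/(4π·0.0271) = 1.972 K/W
ΣR = 8.737×10^-5 + 1.972 = 1.972 K/W
Q = ΔT/ΣR = (-182 °C − 28.6 °C)/1.972 = -107 W
(Negative Q ⇒ heat flows inward; heat gain = 107 W.)

Q = 107 W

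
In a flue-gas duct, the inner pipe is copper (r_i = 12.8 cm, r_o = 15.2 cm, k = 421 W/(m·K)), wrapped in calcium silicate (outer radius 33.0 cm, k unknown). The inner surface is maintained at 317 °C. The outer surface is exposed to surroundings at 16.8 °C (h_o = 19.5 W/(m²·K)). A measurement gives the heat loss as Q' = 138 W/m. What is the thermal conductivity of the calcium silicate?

ΣR = ΔT/Q' = |317 − 16.8|/138 = 2.175 m·K/W
Known resistances:
  R'_copper = ln(0.152/0.128)/(2πk) = 0.1719/(2π·421) = 6.497×10^-5 m·K/W
  R'_conv,out = 1/(2πr h) = 1/(2π·0.330·19.5) = 0.02473 m·K/W
R_calcium silicate = ΣR − ΣR_known = 2.175 − 0.02479 = 2.150 m·K/W
ln(r₂/r₁)/(2πk) = 2.150 ⇒ k = 0.7752/(2π·2.150) = 0.0574 W/m·K

k = 0.0574 W/m·K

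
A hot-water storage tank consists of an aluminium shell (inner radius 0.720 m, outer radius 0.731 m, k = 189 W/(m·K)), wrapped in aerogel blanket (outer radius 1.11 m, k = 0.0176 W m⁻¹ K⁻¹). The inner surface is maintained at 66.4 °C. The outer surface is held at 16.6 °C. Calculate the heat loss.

Q = 23.6 W

Treat each layer as a resistance in series:
  R_aluminium = (1/0.720 − 1/0.731)/(4πk) = 0.02090/(4π·189) = 8.800×10^-6 K/W
  R_aerogel blanket = (1/0.731 − 1/1.11)/(4πk) = 0.4671/(4π·0.0176) = 2.112 K/W
ΣR = 8.800×10^-6 + 2.112 = 2.112 K/W
Q = ΔT/ΣR = (66.4 °C − 16.6 °C)/2.112 = 23.6 W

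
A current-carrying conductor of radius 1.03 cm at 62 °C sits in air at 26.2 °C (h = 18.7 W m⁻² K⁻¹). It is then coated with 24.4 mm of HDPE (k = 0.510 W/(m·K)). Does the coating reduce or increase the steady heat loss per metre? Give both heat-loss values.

increases: 43.3 → 57.3 W/m

Critical radius for a cylinder: r_cr = k/h = 0.0273 m = 2.73 cm.
Outer radius after coating: r₂ = 0.0103 + 0.0244 = 0.0347 m.
r₁ < r_cr < r₂: heat loss rises to a maximum at r_cr then falls. Whether the coating helps depends on whether Q(r₂) has dropped back below Q(r₁).
Bare: R = 1/(2πr₁h) = 0.8263 m·K/W; Q = 35.8/0.8263 = 43.3 W/m.
Coated: R = R_cond + R_conv = 0.6243 m·K/W; Q = 35.8/0.6243 = 57.3 W/m.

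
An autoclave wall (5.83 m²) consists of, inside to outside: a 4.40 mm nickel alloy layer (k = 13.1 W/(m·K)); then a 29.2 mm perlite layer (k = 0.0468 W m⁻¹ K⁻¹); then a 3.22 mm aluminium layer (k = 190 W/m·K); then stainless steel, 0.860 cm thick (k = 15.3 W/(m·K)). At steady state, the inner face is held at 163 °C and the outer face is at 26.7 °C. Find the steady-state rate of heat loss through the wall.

Treat each layer as a resistance in series:
  R_nickel alloy = L/(kA) = 0.00440/(13.1·5.83) = 5.761×10^-5 K/W
  R_perlite = L/(kA) = 0.0292/(0.0468·5.83) = 0.1070 K/W
  R_aluminium = L/(kA) = 0.00322/(190·5.83) = 2.907×10^-6 K/W
  R_stainless steel = L/(kA) = 0.00860/(15.3·5.83) = 9.641×10^-5 K/W
ΣR = 5.761×10^-5 + 0.1070 + 2.907×10^-6 + 9.641×10^-5 = 0.1072 K/W
Q = ΔT/ΣR = (163 °C − 26.7 °C)/0.1072 = 1270 W

Q = 1270 W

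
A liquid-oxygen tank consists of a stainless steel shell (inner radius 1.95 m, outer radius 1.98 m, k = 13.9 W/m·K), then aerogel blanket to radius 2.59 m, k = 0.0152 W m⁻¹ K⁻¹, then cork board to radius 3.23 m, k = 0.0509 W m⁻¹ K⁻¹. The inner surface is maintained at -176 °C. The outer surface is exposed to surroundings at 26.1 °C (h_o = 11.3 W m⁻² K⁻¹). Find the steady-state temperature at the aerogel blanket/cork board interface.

Resistance network (inner→outer):
  R_stainless steel = (1/1.95 − 1/1.98)/(4πk) = 0.007770/(4π·13.9) = 4.448×10^-5 K/W
  R_aerogel blanket = (1/1.98 − 1/2.59)/(4πk) = 0.1190/(4π·0.0152) = 0.6227 K/W
  R_cork board = (1/2.59 − 1/3.23)/(4πk) = 0.07650/(4π·0.0509) = 0.1196 K/W
  R_conv,out = 1/(4πr²h) = 1/(4π·3.23²·11.3) = 6.750×10^-4 K/W
ΣR = 4.448×10^-5 + 0.6227 + 0.1196 + 6.750×10^-4 = 0.7430 K/W
Q = ΔT/ΣR = (-176 °C − 26.1 °C)/0.7430 = -272.0 W
From the inner boundary to the aerogel blanket/cork board interface, ΣR_partial = 0.6227 K/W.
T_interface = T_in − Q·ΣR_partial = -176 °C − (-272.0)(0.6227) = -6.6 °C

T = -6.6 °C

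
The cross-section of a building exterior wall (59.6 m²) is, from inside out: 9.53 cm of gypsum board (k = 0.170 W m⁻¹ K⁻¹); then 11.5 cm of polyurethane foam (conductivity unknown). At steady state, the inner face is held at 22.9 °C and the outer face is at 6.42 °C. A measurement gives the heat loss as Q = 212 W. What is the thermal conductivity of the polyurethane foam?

ΣR = ΔT/Q = |22.9 − 6.42|/212 = 0.07774 K/W
Known resistances:
  R_gypsum board = L/(kA) = 0.0953/(0.170·59.6) = 0.009406 K/W
R_polyurethane foam = ΣR − ΣR_known = 0.07774 − 0.009406 = 0.06833 K/W
L/(kA) = 0.06833 ⇒ k = 0.115/(0.06833·59.6) = 0.0282 W/m·K

k = 0.0282 W/m·K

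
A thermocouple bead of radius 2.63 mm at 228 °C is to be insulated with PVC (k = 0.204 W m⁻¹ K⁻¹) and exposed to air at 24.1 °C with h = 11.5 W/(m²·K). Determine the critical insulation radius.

For a sphere, r_cr = 2k_ins/h = 2·0.204/11.5 = 0.0355 m = 3.55 cm

r_cr = 3.55 cm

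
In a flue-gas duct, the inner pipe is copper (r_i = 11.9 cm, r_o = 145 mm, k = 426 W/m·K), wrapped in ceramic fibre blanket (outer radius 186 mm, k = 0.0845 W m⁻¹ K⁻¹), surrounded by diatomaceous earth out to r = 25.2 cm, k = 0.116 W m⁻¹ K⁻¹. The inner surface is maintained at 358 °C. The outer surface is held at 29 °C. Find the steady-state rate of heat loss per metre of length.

Q' = 371 W/m

Treat each layer as a resistance in series:
  R'_copper = ln(0.145/0.119)/(2πk) = 0.1976/(2π·426) = 7.383×10^-5 m·K/W
  R'_ceramic fibre blanket = ln(0.186/0.145)/(2πk) = 0.2490/(2π·0.0845) = 0.4690 m·K/W
  R'_diatomaceous earth = ln(0.252/0.186)/(2πk) = 0.3037/(2π·0.116) = 0.4167 m·K/W
ΣR = 7.383×10^-5 + 0.4690 + 0.4167 = 0.8858 m·K/W
Q' = ΔT/ΣR = (358 °C − 29 °C)/0.8858 = 371 W/m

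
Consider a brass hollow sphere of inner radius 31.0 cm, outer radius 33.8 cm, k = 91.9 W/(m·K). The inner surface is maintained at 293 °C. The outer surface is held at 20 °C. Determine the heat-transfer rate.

Q = 1180 kW

Q = 4πk·ΔT/(1/r₁ − 1/r₂) = 4π × 91.9 × 273 / (1/0.310 − 1/0.338) = 1.18×10^6 W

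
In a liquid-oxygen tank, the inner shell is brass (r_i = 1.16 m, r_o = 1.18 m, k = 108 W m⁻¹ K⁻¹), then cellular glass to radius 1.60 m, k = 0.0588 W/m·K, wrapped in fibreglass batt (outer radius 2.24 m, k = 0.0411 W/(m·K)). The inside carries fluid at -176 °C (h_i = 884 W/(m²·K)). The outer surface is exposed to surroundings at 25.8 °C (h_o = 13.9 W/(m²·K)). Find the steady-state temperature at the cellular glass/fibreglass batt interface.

T = -82.2 °C

Resistance network (inner→outer):
  R_conv,in = 1/(4πr²h) = 1/(4π·1.16²·884) = 6.690×10^-5 K/W
  R_brass = (1/1.16 − 1/1.18)/(4πk) = 0.01461/(4π·108) = 1.077×10^-5 K/W
  R_cellular glass = (1/1.18 − 1/1.60)/(4πk) = 0.2225/(4π·0.0588) = 0.3011 K/W
  R_fibreglass batt = (1/1.60 − 1/2.24)/(4πk) = 0.1786/(4π·0.0411) = 0.3457 K/W
  R_conv,out = 1/(4πr²h) = 1/(4π·2.24²·13.9) = 0.001141 K/W
ΣR = 6.690×10^-5 + 1.077×10^-5 + 0.3011 + 0.3457 + 0.001141 = 0.6480 K/W
Q = ΔT/ΣR = (-176 °C − 25.8 °C)/0.6480 = -311.4 W
From the inner boundary to the cellular glass/fibreglass batt interface, ΣR_partial = 0.3012 K/W.
T_interface = T_in − Q·ΣR_partial = -176 °C − (-311.4)(0.3012) = -82.2 °C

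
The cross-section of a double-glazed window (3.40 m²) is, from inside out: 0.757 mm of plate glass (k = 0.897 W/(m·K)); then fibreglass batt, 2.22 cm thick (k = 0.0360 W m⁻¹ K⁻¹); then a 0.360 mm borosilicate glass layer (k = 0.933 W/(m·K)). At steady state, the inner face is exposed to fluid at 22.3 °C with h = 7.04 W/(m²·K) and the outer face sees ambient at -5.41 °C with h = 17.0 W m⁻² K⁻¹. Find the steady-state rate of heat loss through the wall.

Q = 115 W

Series thermal resistances, inner to outer:
  R_conv,in = 1/(hA) = 1/(7.04·3.40) = 0.04178 K/W
  R_plate glass = L/(kA) = 7.57×10^-4/(0.897·3.40) = 2.482×10^-4 K/W
  R_fibreglass batt = L/(kA) = 0.0222/(0.0360·3.40) = 0.1814 K/W
  R_borosilicate glass = L/(kA) = 3.60×10^-4/(0.933·3.40) = 1.135×10^-4 K/W
  R_conv,out = 1/(hA) = 1/(17.0·3.40) = 0.01730 K/W
ΣR = 0.04178 + 2.482×10^-4 + 0.1814 + 1.135×10^-4 + 0.01730 = 0.2408 K/W
Q = ΔT/ΣR = (22.3 °C − -5.41 °C)/0.2408 = 115 W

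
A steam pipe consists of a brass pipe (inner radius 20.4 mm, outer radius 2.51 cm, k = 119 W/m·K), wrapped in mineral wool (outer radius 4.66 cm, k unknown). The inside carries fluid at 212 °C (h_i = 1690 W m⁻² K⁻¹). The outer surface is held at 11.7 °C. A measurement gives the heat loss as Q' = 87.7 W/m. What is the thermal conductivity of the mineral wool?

k = 0.0432 W/m·K

ΣR = ΔT/Q' = |212 − 11.7|/87.7 = 2.284 m·K/W
Known resistances:
  R'_conv,in = 1/(2πr h) = 1/(2π·0.0204·1690) = 0.004616 m·K/W
  R'_brass = ln(0.0251/0.0204)/(2πk) = 0.2073/(2π·119) = 2.773×10^-4 m·K/W
R_mineral wool = ΣR − ΣR_known = 2.284 − 0.004893 = 2.279 m·K/W
ln(r₂/r₁)/(2πk) = 2.279 ⇒ k = 0.6187/(2π·2.279) = 0.0432 W/m·K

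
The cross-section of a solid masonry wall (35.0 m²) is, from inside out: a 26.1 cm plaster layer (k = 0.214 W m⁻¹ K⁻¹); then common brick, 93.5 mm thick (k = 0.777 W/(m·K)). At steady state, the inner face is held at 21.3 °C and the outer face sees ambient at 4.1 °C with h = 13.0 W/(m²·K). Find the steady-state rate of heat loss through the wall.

Resistance network (inner→outer):
  R_plaster = L/(kA) = 0.261/(0.214·35.0) = 0.03485 K/W
  R_common brick = L/(kA) = 0.0935/(0.777·35.0) = 0.003438 K/W
  R_conv,out = 1/(hA) = 1/(13.0·35.0) = 0.002198 K/W
ΣR = 0.03485 + 0.003438 + 0.002198 = 0.04049 K/W
Q = ΔT/ΣR = (21.3 °C − 4.1 °C)/0.04049 = 425 W

Q = 425 W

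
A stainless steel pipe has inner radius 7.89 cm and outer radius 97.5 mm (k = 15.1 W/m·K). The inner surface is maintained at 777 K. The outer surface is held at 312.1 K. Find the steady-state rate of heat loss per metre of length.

Q' = 208 kW/m

Q' = 2πk·ΔT/ln(r₂/r₁) = 2π × 15.1 × 464.9 / ln(0.0975/0.0789) = 2.08×10^5 W/m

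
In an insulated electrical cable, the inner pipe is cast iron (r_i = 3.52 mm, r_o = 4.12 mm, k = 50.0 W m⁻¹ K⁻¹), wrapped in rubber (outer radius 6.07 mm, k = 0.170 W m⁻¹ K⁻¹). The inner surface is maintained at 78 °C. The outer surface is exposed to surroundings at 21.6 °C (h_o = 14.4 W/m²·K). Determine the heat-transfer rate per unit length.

Series thermal resistances, inner to outer:
  R'_cast iron = ln(0.00412/0.00352)/(2πk) = 0.1574/(2π·50.0) = 5.010×10^-4 m·K/W
  R'_rubber = ln(0.00607/0.00412)/(2πk) = 0.3875/(2π·0.170) = 0.3628 m·K/W
  R'_conv,out = 1/(2πr h) = 1/(2π·0.00607·14.4) = 1.821 m·K/W
ΣR = 5.010×10^-4 + 0.3628 + 1.821 = 2.184 m·K/W
Q' = ΔT/ΣR = (78 °C − 21.6 °C)/2.184 = 25.8 W/m

Q' = 25.8 W/m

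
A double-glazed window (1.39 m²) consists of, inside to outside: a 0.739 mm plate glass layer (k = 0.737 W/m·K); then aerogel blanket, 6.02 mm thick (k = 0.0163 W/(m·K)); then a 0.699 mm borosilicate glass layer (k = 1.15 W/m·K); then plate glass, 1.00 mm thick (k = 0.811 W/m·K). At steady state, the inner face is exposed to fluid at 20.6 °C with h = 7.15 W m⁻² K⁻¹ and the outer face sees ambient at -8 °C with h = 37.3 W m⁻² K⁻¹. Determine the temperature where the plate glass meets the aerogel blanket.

T = 13.1 °C

Treat each layer as a resistance in series:
  R_conv,in = 1/(hA) = 1/(7.15·1.39) = 0.1006 K/W
  R_plate glass = L/(kA) = 7.39×10^-4/(0.737·1.39) = 7.214×10^-4 K/W
  R_aerogel blanket = L/(kA) = 0.00602/(0.0163·1.39) = 0.2657 K/W
  R_borosilicate glass = L/(kA) = 6.99×10^-4/(1.15·1.39) = 4.373×10^-4 K/W
  R_plate glass = L/(kA) = 0.00100/(0.811·1.39) = 8.871×10^-4 K/W
  R_conv,out = 1/(hA) = 1/(37.3·1.39) = 0.01929 K/W
ΣR = 0.1006 + 7.214×10^-4 + 0.2657 + 4.373×10^-4 + 8.871×10^-4 + 0.01929 = 0.3876 K/W
Q = ΔT/ΣR = (20.6 °C − -8 °C)/0.3876 = 73.79 W
From the inner boundary to the plate glass/aerogel blanket interface, ΣR_partial = 0.1013 K/W.
T_interface = T_in − Q·ΣR_partial = 20.6 °C − (73.79)(0.1013) = 13.1 °C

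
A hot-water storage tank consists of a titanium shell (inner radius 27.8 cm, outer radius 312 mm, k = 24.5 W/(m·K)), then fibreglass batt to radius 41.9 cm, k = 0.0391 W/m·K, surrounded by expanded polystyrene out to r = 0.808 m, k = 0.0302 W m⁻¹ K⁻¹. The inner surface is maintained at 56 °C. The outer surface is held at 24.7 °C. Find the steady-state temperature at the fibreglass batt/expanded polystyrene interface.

T = 44.9 °C

Series thermal resistances, inner to outer:
  R_titanium = (1/0.278 − 1/0.312)/(4πk) = 0.3920/(4π·24.5) = 0.001273 K/W
  R_fibreglass batt = (1/0.312 − 1/0.419)/(4πk) = 0.8185/(4π·0.0391) = 1.666 K/W
  R_expanded polystyrene = (1/0.419 − 1/0.808)/(4πk) = 1.149/(4π·0.0302) = 3.028 K/W
ΣR = 0.001273 + 1.666 + 3.028 = 4.695 K/W
Q = ΔT/ΣR = (56 °C − 24.7 °C)/4.695 = 6.667 W
From the inner boundary to the fibreglass batt/expanded polystyrene interface, ΣR_partial = 1.667 K/W.
T_interface = T_in − Q·ΣR_partial = 56 °C − (6.667)(1.667) = 44.9 °C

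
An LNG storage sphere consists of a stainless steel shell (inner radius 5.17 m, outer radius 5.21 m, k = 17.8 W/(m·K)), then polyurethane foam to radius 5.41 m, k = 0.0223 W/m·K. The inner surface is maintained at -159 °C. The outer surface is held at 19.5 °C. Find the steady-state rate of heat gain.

Q = 7.05 kW

Series thermal resistances, inner to outer:
  R_stainless steel = (1/5.17 − 1/5.21)/(4πk) = 0.001485/(4π·17.8) = 6.639×10^-6 K/W
  R_polyurethane foam = (1/5.21 − 1/5.41)/(4πk) = 0.007096/(4π·0.0223) = 0.02532 K/W
ΣR = 6.639×10^-6 + 0.02532 = 0.02533 K/W
Q = ΔT/ΣR = (-159 °C − 19.5 °C)/0.02533 = -7050 W
(Negative Q ⇒ heat flows inward; heat gain = 7050 W.)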